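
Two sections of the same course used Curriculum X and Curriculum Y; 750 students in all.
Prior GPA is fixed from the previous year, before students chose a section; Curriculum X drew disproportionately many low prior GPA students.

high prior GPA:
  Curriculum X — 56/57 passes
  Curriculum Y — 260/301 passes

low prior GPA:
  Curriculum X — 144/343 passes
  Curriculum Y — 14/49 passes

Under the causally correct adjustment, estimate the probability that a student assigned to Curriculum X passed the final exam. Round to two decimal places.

Curriculum X is higher inside every prior GPA band stratum but Curriculum Y is higher in aggregate. Whether to stratify depends on how prior GPA band relates to the teaching method.
Since prior GPA band is a pre-existing factor (not a product of the teaching method) and it affects the outcome on its own, it is a confounder. The stratified rates, not the pooled rate, identify the causal effect.
Standardising Curriculum X to the population prior GPA band mix: 0.477·56/57 + 0.523·144/343 = 0.688.

0.69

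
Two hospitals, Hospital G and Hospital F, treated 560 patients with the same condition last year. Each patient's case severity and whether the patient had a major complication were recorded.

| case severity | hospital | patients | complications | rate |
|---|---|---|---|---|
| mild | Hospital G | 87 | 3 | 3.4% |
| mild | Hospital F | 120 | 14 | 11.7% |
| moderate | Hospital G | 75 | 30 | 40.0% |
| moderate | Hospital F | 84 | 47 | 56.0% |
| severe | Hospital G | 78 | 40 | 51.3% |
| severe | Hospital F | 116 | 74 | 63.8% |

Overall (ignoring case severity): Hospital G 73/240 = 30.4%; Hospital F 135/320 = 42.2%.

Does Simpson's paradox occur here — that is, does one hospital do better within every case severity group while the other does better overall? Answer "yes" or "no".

Within each case severity level (mild 3.4% vs 11.7%; moderate 40.0% vs 56.0%; severe 51.3% vs 63.8%), Hospital G has the lower rate every time. Pooled: 30.4% vs 42.2% — Hospital G has the lower rate overall. They agree.

no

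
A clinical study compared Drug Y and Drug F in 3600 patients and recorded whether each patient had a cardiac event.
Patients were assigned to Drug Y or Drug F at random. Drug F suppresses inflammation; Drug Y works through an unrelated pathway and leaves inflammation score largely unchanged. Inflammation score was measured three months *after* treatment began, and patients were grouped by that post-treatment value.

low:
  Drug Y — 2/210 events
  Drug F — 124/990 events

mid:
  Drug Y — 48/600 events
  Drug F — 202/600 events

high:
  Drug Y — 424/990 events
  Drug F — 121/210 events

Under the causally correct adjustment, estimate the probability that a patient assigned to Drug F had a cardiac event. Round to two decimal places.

0.25

Inflammation score is recorded after the drug and is itself shifted by it — it sits on the causal path from drug to outcome. Conditioning on a mediator would strip out part of the effect we want; the pooled comparison gives the total causal effect.
So P(outcome | do(Drug F)) is just the pooled rate for Drug F: 447/1800 = 0.248.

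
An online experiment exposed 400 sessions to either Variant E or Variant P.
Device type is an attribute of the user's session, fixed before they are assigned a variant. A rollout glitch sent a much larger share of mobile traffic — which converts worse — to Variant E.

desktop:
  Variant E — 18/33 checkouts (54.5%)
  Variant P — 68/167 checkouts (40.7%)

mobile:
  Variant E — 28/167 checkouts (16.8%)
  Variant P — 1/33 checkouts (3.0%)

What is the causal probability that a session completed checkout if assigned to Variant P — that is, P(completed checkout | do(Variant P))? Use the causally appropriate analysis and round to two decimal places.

0.22

The device type-specific comparison favours Variant E throughout, but the pooled figures favour Variant P. The question is whether to condition on device type.
Device type differs across variants for reasons unrelated to any effect of the variant itself, and it separately predicts the outcome — a classic confounder. We must compare within device type levels.
Standardising Variant P to the population device type mix: 0.500·68/167 + 0.500·1/33 = 0.219.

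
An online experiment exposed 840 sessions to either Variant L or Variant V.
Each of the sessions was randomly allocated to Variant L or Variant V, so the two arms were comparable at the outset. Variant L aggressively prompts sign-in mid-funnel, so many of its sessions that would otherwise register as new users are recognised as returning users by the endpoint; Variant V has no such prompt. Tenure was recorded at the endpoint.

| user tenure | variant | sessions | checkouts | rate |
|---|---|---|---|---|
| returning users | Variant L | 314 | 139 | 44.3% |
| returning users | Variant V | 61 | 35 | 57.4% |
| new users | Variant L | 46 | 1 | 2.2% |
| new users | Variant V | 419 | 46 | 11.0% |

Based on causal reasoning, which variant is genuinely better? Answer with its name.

The stratified and pooled comparisons disagree (Variant V wins within each user tenure; Variant L wins overall), so the answer turns on the causal role of user tenure.
User tenure here is a post-treatment variable shaped by the variant; conditioning on it would introduce bias rather than remove it. The overall comparison is the causal one.
Pooled: Variant L 38.9% vs Variant V 16.9%; Variant L is higher overall.

Variant L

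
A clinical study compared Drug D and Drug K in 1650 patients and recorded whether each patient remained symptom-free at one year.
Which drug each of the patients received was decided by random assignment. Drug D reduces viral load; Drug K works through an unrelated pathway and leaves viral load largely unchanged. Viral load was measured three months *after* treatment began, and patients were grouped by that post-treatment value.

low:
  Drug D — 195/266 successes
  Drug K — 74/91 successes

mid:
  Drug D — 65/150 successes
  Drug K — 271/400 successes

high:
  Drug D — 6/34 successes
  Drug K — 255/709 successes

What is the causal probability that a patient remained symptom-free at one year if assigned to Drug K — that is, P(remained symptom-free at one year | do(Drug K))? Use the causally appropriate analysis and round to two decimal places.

0.50

The stratified and pooled comparisons disagree (Drug K wins within each viral load; Drug D wins overall), so the answer turns on the causal role of viral load.
Stratifying would compare drugs among patients the drugs themselves sorted into viral load groups — a form of selection on an intermediate. The unconditioned pooled rates give the total causal effect.
So P(outcome | do(Drug K)) is just the pooled rate for Drug K: 600/1200 = 0.500.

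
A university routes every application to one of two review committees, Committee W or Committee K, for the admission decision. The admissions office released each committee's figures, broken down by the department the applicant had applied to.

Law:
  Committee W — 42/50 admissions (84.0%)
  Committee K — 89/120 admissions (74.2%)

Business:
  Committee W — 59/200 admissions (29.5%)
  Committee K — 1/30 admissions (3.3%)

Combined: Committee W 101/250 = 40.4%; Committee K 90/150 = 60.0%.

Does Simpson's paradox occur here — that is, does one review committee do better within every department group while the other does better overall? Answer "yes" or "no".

yes

Within each department level (Law 84.0% vs 74.2%; Business 29.5% vs 3.3%), Committee W has the higher rate every time. Pooled: 40.4% vs 60.0% — Committee K has the higher rate overall. The two comparisons disagree.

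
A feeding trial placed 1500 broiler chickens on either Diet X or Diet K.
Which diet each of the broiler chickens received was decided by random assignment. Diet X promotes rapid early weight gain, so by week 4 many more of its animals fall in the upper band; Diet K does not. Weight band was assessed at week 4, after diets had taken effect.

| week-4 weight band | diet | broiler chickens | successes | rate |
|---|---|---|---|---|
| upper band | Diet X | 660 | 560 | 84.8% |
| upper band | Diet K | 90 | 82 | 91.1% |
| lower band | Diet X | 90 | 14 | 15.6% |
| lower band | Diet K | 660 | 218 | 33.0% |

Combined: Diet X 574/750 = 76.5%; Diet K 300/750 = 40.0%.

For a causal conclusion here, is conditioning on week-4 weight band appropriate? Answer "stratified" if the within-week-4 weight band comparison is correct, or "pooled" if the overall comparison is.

The week-4 weight band-specific comparison favours Diet K throughout, but the pooled figures favour Diet X. The question is whether to condition on week-4 weight band.
The distribution of week-4 weight band is itself part of what the diet does — it is an intermediate outcome. Holding it fixed would remove that part of the effect; the total effect is the pooled difference.
Pooled: Diet X 76.5% vs Diet K 40.0%; Diet X is higher overall.

pooled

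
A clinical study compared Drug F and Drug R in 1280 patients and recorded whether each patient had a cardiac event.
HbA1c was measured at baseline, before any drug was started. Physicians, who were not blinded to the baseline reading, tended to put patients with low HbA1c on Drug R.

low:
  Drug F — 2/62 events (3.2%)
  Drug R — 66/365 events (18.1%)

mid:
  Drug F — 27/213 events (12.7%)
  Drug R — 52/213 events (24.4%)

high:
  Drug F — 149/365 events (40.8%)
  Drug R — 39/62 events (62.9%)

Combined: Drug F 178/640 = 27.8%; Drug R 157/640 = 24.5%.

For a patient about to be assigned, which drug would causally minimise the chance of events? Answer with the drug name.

HbA1c differs across drugs for reasons unrelated to any effect of the drug itself, and it separately predicts the outcome — a classic confounder. We must compare within HbA1c levels.
Within each level — low: 3.2% vs 18.1%; mid: 12.7% vs 24.4%; high: 40.8% vs 62.9% — Drug F is lower every time.

Drug F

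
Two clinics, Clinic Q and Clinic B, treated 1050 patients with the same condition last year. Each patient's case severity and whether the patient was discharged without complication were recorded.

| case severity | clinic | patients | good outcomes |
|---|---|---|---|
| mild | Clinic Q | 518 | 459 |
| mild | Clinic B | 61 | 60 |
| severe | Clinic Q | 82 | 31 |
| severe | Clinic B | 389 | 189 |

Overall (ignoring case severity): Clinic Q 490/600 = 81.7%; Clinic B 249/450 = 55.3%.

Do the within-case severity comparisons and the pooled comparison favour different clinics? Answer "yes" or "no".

Within each case severity level (mild 88.6% vs 98.4%; severe 37.8% vs 48.6%), Clinic B has the higher rate every time. Pooled: 81.7% vs 55.3% — Clinic Q has the higher rate overall. The two comparisons disagree.

yes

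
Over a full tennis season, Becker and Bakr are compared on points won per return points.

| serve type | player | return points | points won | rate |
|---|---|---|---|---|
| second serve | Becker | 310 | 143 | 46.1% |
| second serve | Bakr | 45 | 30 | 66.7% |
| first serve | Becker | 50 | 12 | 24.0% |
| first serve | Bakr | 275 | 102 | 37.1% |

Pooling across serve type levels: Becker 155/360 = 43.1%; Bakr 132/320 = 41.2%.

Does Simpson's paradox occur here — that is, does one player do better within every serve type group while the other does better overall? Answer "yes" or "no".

yes

Within each serve type level (second serve 46.1% vs 66.7%; first serve 24.0% vs 37.1%), Bakr has the higher rate every time. Pooled: 43.1% vs 41.2% — Becker has the higher rate overall. The two comparisons disagree.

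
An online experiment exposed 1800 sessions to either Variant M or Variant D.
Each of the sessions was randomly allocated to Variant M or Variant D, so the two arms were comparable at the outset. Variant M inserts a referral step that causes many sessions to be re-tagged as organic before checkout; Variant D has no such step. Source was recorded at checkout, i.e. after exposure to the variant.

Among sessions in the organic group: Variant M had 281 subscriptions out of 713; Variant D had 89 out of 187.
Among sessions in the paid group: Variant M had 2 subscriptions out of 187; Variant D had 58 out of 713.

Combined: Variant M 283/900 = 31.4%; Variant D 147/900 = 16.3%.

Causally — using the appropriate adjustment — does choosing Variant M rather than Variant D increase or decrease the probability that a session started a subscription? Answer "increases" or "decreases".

The stratified and pooled comparisons disagree (Variant D wins within each traffic source; Variant M wins overall), so the answer turns on the causal role of traffic source.
Stratifying would compare variants among sessions the variants themselves sorted into traffic source groups — a form of selection on an intermediate. The unconditioned pooled rates give the total causal effect.
Pooled: Variant M 31.4% vs Variant D 16.3%; Variant M is higher overall.

increases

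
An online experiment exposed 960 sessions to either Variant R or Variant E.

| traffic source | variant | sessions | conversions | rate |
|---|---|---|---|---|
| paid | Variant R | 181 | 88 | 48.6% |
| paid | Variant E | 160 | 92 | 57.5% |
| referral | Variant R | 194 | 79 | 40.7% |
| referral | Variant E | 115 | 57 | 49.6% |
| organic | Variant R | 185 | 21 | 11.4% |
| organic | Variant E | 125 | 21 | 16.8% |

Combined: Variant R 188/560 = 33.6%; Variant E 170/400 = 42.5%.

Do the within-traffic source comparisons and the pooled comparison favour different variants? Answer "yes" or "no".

Within each traffic source level (paid 48.6% vs 57.5%; referral 40.7% vs 49.6%; organic 11.4% vs 16.8%), Variant E has the higher rate every time. Pooled: 33.6% vs 42.5% — Variant E has the higher rate overall. They agree.

no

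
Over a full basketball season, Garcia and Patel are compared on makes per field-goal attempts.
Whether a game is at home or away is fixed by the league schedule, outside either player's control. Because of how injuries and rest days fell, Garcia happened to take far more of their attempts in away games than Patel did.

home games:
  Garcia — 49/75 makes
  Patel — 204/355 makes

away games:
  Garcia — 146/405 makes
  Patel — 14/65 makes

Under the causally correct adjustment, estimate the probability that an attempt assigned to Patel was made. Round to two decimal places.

0.39

The stratified and pooled comparisons disagree (Garcia wins within each game venue; Patel wins overall), so the answer turns on the causal role of game venue.
Game venue differs across players for reasons unrelated to any effect of the player itself, and it separately predicts the outcome — a classic confounder. We must compare within game venue levels.
Standardising Patel to the population game venue mix: 0.478·204/355 + 0.522·14/65 = 0.387.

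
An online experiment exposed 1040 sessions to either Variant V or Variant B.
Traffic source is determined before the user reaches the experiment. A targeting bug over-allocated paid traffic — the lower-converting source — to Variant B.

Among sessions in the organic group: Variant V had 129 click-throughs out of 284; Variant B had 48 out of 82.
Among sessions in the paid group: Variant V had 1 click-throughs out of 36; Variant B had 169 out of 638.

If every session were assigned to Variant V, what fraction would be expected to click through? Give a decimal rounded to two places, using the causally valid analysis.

Since traffic source is a pre-existing factor (not a product of the variant) and it affects the outcome on its own, it is a confounder. The stratified rates, not the pooled rate, identify the causal effect.
Standardising Variant V to the population traffic source mix: 0.352·129/284 + 0.648·1/36 = 0.178.

0.18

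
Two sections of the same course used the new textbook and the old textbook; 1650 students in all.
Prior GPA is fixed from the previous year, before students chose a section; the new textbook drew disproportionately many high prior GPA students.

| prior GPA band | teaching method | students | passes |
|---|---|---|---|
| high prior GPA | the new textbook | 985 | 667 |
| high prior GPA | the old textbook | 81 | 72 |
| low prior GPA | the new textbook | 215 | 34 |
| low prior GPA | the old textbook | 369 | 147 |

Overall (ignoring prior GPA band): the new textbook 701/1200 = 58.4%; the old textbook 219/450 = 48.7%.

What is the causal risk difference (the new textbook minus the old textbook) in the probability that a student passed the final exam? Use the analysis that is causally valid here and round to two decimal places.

The prior GPA band-specific comparison favours the old textbook throughout, but the pooled figures favour the new textbook. The question is whether to condition on prior GPA band.
Since prior GPA band is a pre-existing factor (not a product of the teaching method) and it affects the outcome on its own, it is a confounder. The stratified rates, not the pooled rate, identify the causal effect.
Adjusting over the population distribution of prior GPA band: 0.646·(0.677−0.889) + 0.354·(0.158−0.398) = -0.222.

-0.22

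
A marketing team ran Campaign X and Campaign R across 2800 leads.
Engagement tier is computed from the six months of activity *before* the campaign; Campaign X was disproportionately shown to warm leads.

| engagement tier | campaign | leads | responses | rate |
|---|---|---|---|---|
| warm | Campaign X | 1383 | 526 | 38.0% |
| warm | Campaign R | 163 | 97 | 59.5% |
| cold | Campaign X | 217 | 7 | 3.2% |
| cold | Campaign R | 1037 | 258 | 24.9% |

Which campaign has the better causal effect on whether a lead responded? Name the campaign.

Campaign R

The engagement tier-specific comparison favours Campaign R throughout, but the pooled figures favour Campaign X. The question is whether to condition on engagement tier.
Since engagement tier is a pre-existing factor (not a product of the campaign) and it affects the outcome on its own, it is a confounder. The stratified rates, not the pooled rate, identify the causal effect.
Within each level — warm: 38.0% vs 59.5%; cold: 3.2% vs 24.9% — Campaign R is higher every time.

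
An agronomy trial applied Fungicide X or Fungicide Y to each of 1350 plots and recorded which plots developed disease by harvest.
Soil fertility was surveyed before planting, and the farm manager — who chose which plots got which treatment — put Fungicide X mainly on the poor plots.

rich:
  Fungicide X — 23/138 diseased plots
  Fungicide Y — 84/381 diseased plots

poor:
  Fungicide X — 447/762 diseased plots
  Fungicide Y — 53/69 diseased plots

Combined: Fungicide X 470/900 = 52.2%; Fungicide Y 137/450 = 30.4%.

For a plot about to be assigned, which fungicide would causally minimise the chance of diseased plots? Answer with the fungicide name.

Within every soil fertility level Fungicide X has the lower rate, yet pooled Fungicide Y does — Simpson's reversal.
Soil fertility satisfies the back-door criterion: it is not a descendant of the fungicide, and it blocks the spurious path from fungicide to outcome. Adjusting for it (i.e., using the within-soil fertility rates) gives the causal effect.
Within each level — rich: 16.7% vs 22.0%; poor: 58.7% vs 76.8% — Fungicide X is lower every time.

Fungicide X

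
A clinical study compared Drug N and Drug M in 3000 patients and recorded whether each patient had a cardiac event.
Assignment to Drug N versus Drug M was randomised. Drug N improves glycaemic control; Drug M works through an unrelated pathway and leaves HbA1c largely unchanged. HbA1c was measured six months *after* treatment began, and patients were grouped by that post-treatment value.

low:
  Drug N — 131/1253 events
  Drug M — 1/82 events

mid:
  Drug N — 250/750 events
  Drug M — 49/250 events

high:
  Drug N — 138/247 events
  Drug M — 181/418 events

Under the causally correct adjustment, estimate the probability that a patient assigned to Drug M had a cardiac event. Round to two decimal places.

0.31

The HbA1c-specific comparison favours Drug M throughout, but the pooled figures favour Drug N. The question is whether to condition on HbA1c.
HbA1c here is a post-treatment variable shaped by the drug; conditioning on it would introduce bias rather than remove it. The overall comparison is the causal one.
So P(outcome | do(Drug M)) is just the pooled rate for Drug M: 231/750 = 0.308.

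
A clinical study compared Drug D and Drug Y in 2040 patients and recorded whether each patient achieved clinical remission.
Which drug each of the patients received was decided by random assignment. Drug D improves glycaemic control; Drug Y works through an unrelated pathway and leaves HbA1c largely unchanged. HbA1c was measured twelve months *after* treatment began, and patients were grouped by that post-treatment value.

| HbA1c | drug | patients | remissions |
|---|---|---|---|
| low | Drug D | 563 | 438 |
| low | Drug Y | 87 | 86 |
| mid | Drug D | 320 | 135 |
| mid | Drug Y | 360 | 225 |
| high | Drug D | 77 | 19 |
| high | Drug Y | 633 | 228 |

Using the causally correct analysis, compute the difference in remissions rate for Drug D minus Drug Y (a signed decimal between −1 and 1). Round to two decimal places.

The stratified and pooled comparisons disagree (Drug Y wins within each HbA1c; Drug D wins overall), so the answer turns on the causal role of HbA1c.
HbA1c is downstream of the drug. One should not condition on a consequence of treatment, so the overall rates are the right comparison.
The causal difference is the pooled difference: 0.617 − 0.499 = +0.118.

+0.12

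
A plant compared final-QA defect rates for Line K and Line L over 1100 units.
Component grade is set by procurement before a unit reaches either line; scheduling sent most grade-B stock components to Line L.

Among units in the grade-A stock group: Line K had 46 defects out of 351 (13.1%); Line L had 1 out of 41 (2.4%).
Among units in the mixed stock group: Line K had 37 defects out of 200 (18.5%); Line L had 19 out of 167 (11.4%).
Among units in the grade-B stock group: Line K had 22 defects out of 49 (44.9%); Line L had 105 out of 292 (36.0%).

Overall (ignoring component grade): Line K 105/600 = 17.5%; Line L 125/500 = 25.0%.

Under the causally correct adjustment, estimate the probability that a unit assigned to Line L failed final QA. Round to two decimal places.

0.16

Component grade satisfies the back-door criterion: it is not a descendant of the line, and it blocks the spurious path from line to outcome. Adjusting for it (i.e., using the within-component grade rates) gives the causal effect.
Standardising Line L to the population component grade mix: 0.356·1/41 + 0.334·19/167 + 0.310·105/292 = 0.158.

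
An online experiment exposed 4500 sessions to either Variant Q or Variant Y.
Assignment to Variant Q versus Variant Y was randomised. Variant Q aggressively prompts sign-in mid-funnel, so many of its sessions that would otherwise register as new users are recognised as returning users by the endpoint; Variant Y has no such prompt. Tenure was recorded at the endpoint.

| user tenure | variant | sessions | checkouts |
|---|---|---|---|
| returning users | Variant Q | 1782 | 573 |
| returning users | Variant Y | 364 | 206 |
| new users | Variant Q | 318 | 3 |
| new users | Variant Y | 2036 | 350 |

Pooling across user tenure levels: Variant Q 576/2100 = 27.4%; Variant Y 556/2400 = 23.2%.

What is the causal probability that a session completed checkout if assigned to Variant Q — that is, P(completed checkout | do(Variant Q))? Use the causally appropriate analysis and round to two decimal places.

0.27

Within every user tenure level Variant Y has the higher rate, yet pooled Variant Q does — Simpson's reversal.
Because the variant influences user tenure, user tenure is a post-treatment mediator, not a confounder. Stratifying on it would bias the estimate; the causal effect is the crude pooled difference.
So P(outcome | do(Variant Q)) is just the pooled rate for Variant Q: 576/2100 = 0.274.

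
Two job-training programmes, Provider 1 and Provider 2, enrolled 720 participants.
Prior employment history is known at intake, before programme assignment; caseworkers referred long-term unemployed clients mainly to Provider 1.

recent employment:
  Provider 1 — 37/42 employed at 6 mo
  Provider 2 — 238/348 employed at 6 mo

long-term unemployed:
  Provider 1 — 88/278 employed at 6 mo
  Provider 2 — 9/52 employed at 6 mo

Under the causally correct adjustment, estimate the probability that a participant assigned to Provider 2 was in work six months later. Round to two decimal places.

0.45

Prior employment history is set before the programme has any effect — it is not caused by the programme — and it independently drives the outcome. That makes it a confounder, so the causal comparison is within prior employment history levels.
Standardising Provider 2 to the population prior employment history mix: 0.542·238/348 + 0.458·9/52 = 0.450.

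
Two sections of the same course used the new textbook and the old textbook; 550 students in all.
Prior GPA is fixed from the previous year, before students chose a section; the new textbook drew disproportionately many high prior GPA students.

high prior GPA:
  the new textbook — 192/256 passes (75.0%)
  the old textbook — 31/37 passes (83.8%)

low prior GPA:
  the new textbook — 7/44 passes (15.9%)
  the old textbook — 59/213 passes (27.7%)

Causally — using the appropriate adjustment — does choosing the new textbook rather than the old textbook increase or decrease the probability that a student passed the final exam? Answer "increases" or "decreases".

Here prior GPA band is a common cause — it drives both which teaching method a case falls under and the outcome. The crude comparison mixes populations; the stratum-specific rates are the causally relevant ones.
Within each level — high prior GPA: 75.0% vs 83.8%; low prior GPA: 15.9% vs 27.7% — the old textbook is higher every time.

decreases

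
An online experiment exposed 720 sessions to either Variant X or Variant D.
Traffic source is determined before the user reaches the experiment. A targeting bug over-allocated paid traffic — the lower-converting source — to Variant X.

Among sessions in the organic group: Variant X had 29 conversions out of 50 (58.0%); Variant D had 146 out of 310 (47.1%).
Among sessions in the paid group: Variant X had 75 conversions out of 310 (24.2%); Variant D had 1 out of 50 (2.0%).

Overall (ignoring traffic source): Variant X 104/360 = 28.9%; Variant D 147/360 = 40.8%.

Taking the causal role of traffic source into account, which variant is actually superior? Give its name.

Variant X

Within every traffic source level Variant X has the higher rate, yet pooled Variant D does — Simpson's reversal.
Since traffic source is a pre-existing factor (not a product of the variant) and it affects the outcome on its own, it is a confounder. The stratified rates, not the pooled rate, identify the causal effect.
Within each level — organic: 58.0% vs 47.1%; paid: 24.2% vs 2.0% — Variant X is higher every time.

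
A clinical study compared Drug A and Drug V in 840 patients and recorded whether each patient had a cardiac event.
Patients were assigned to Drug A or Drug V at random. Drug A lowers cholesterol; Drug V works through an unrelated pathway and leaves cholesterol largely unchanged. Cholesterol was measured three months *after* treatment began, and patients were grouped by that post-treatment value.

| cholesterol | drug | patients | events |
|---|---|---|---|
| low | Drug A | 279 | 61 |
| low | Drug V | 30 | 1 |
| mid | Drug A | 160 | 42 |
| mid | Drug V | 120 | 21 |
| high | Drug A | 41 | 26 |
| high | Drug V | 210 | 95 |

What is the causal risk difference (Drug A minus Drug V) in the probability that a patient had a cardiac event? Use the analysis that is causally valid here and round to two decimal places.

-0.06

Cholesterol lies on the pathway drug → cholesterol → outcome, so adjusting for it blocks the indirect effect. For the total causal effect of drug, use the unadjusted pooled rates.
The causal difference is the pooled difference: 0.269 − 0.325 = -0.056.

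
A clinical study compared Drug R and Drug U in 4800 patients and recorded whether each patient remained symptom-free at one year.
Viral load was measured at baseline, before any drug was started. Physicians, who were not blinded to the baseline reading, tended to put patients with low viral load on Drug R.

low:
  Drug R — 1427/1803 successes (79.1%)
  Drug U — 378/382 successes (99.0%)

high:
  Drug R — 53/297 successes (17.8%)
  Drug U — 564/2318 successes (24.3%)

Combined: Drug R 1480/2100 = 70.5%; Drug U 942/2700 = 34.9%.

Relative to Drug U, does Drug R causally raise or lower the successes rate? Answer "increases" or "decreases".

decreases

Viral load is set before the drug has any effect — it is not caused by the drug — and it independently drives the outcome. That makes it a confounder, so the causal comparison is within viral load levels.
Within each level — low: 79.1% vs 99.0%; high: 17.8% vs 24.3% — Drug U is higher every time.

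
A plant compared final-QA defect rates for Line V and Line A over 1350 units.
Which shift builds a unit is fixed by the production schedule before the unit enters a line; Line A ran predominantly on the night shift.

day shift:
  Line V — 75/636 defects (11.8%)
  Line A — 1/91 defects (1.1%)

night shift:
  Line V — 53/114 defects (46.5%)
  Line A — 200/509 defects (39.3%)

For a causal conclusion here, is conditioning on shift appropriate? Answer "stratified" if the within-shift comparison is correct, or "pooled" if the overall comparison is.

stratified

Nothing the line does changes shift; the imbalance is an allocation artefact. With shift also predicting the outcome, the pooled figure is confounded, and the within-stratum comparison is the causal one.
Within each level — day shift: 11.8% vs 1.1%; night shift: 46.5% vs 39.3% — Line A is lower every time.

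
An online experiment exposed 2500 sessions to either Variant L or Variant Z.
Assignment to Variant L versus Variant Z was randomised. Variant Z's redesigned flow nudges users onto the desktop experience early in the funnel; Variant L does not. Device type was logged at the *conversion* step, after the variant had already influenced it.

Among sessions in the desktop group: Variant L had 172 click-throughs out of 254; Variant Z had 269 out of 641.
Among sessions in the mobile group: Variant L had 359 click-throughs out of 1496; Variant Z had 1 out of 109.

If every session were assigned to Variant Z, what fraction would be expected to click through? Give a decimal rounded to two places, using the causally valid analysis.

Device type is downstream of the variant. One should not condition on a consequence of treatment, so the overall rates are the right comparison.
So P(outcome | do(Variant Z)) is just the pooled rate for Variant Z: 270/750 = 0.360.

0.36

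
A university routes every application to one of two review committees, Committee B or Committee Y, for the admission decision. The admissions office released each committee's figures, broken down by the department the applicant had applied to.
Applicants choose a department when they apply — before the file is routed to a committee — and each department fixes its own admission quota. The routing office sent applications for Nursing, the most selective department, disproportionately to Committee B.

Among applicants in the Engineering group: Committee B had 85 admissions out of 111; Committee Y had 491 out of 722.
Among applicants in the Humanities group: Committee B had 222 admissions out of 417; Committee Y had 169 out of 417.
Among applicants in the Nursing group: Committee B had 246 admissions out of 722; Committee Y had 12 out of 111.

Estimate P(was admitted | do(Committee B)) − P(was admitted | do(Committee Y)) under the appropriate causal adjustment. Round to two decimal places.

+0.15

Department satisfies the back-door criterion: it is not a descendant of the review committee, and it blocks the spurious path from review committee to outcome. Adjusting for it (i.e., using the within-department rates) gives the causal effect.
Adjusting over the population distribution of department: 0.333·(0.766−0.680) + 0.334·(0.532−0.405) + 0.333·(0.341−0.108) = +0.148.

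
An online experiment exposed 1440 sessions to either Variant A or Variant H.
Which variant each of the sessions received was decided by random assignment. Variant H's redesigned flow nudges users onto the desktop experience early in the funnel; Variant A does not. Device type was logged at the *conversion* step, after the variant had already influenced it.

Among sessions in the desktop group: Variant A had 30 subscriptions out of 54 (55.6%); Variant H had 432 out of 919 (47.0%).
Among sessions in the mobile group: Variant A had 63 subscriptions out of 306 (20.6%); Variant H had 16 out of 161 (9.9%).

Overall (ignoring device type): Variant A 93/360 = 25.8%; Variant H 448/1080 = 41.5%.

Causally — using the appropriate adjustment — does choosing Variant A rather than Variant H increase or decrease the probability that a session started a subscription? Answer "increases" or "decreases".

Because the variant influences device type, device type is a post-treatment mediator, not a confounder. Stratifying on it would bias the estimate; the causal effect is the crude pooled difference.
Pooled: Variant A 25.8% vs Variant H 41.5%; Variant H is higher overall.

decreases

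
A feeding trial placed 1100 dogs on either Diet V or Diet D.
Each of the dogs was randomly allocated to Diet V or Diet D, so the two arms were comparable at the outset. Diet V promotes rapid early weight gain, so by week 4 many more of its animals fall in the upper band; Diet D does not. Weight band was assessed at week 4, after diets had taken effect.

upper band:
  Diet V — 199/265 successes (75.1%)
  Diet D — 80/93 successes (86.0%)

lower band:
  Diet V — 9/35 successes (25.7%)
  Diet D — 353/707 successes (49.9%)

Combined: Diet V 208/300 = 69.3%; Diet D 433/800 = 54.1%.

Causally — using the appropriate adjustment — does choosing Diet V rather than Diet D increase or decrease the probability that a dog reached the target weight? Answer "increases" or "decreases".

increases

Within every week-4 weight band level Diet D has the higher rate, yet pooled Diet V does — Simpson's reversal.
The distribution of week-4 weight band is itself part of what the diet does — it is an intermediate outcome. Holding it fixed would remove that part of the effect; the total effect is the pooled difference.
Pooled: Diet V 69.3% vs Diet D 54.1%; Diet V is higher overall.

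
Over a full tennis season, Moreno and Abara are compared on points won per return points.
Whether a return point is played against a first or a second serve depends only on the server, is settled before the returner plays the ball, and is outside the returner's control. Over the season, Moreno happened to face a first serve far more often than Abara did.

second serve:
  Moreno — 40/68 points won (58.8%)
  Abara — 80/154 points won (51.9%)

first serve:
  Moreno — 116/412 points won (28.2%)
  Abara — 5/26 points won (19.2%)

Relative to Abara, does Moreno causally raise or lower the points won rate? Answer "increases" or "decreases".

increases

Moreno is higher inside every serve type stratum but Abara is higher in aggregate. Whether to stratify depends on how serve type relates to the player.
The imbalance in serve type arose from how return points were allocated, not from anything the player did; and serve type independently affects the outcome. The pooled gap is confounded — condition on serve type.
Within each level — second serve: 58.8% vs 51.9%; first serve: 28.2% vs 19.2% — Moreno is higher every time.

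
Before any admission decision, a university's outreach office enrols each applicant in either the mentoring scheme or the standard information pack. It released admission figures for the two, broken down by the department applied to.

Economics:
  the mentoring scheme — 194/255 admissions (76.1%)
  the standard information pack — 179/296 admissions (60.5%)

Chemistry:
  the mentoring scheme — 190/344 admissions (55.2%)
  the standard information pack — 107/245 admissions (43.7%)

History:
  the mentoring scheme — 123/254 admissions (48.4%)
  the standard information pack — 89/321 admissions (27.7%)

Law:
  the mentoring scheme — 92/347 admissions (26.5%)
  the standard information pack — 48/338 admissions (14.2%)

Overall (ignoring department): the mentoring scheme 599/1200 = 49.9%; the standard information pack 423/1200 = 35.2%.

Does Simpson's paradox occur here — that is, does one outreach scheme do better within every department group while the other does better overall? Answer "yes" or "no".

no

Within each department level (Economics 76.1% vs 60.5%; Chemistry 55.2% vs 43.7%; History 48.4% vs 27.7%; Law 26.5% vs 14.2%), the mentoring scheme has the higher rate every time. Pooled: 49.9% vs 35.2% — the mentoring scheme has the higher rate overall. They agree.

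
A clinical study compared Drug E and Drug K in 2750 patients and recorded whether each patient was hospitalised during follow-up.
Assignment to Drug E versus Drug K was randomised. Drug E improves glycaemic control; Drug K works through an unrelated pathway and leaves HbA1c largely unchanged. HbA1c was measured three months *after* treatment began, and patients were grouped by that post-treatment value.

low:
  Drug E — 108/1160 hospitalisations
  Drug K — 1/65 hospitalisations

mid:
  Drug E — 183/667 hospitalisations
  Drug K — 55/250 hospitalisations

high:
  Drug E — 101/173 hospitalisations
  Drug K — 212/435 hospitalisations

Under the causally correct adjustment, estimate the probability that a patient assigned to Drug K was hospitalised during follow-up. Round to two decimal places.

The distribution of HbA1c is itself part of what the drug does — it is an intermediate outcome. Holding it fixed would remove that part of the effect; the total effect is the pooled difference.
So P(outcome | do(Drug K)) is just the pooled rate for Drug K: 268/750 = 0.357.

0.36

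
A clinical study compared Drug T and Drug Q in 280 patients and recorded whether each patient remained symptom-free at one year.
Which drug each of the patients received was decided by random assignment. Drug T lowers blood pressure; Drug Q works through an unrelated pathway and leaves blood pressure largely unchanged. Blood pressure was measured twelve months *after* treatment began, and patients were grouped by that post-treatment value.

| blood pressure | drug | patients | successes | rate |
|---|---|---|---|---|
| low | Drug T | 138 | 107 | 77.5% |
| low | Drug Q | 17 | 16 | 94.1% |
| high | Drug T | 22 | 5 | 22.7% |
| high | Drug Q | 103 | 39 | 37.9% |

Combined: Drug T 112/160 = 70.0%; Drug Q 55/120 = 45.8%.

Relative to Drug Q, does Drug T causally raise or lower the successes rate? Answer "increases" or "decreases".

increases

Within every blood pressure level Drug Q has the higher rate, yet pooled Drug T does — Simpson's reversal.
The distribution of blood pressure is itself part of what the drug does — it is an intermediate outcome. Holding it fixed would remove that part of the effect; the total effect is the pooled difference.
Pooled: Drug T 70.0% vs Drug Q 45.8%; Drug T is higher overall.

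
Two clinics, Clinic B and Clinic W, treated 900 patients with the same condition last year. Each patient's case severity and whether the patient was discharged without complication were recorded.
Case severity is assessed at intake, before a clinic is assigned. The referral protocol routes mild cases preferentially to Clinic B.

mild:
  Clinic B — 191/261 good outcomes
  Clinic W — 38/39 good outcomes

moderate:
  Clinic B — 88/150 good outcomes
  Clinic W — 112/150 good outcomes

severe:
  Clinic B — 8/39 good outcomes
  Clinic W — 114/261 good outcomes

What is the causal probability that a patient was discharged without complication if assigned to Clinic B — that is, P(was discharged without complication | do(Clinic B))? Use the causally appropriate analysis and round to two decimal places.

Case severity differs across clinics for reasons unrelated to any effect of the clinic itself, and it separately predicts the outcome — a classic confounder. We must compare within case severity levels.
Standardising Clinic B to the population case severity mix: 0.333·191/261 + 0.333·88/150 + 0.333·8/39 = 0.508.

0.51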